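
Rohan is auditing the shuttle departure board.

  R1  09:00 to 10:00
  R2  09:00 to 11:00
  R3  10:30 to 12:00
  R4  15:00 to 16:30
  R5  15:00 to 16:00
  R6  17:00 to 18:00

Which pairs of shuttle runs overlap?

R1 & R2, R2 & R3, R4 & R5

Sorted by start: R1, R2, R3, R4, R5, R6.
R2 starts before R1 ends → R1 and R2 overlap.
R3 starts after R1 ends; R1 is clear from here.
R3 starts before R2 ends → R2 and R3 overlap.
R4 starts after R2 ends; R2 is clear from here.
R4 starts after R3 ends; R3 is clear from here.
R5 starts before R4 ends → R4 and R5 overlap.
R6 starts after R4 ends.
R6 starts after R5 ends.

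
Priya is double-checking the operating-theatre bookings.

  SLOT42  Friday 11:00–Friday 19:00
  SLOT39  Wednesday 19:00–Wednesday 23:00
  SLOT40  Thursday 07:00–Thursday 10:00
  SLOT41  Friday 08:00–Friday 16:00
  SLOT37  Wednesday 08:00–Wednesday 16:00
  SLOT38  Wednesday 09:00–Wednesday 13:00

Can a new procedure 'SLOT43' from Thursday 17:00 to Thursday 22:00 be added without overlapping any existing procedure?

Yes — the slot is free

SLOT37: ends Wednesday 16:00 at or before SLOT43 starts Thursday 17:00 → clear.
SLOT38: ends Wednesday 13:00 at or before SLOT43 starts Thursday 17:00 → clear.
SLOT39: ends Wednesday 23:00 at or before SLOT43 starts Thursday 17:00 → clear.
SLOT40: ends Thursday 10:00 at or before SLOT43 starts Thursday 17:00 → clear.
SLOT41: starts Friday 08:00 at or after SLOT43 ends Thursday 22:00 → clear.
SLOT42: starts Friday 11:00 at or after SLOT43 ends Thursday 22:00 → clear.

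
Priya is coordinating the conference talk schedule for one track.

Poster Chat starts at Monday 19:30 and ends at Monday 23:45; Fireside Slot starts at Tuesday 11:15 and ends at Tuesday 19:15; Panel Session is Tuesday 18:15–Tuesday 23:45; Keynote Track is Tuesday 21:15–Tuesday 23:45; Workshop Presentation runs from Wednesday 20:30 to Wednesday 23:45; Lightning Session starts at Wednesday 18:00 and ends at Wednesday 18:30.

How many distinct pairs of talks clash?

Sorted by start: Poster Chat, Fireside Slot, Panel Session, Keynote Track, Lightning Session, Workshop Presentation.
Fireside Slot starts after Poster Chat ends — done with Poster Chat.
Panel Session starts before Fireside Slot ends → Fireside Slot and Panel Session overlap.
Keynote Track starts after Fireside Slot ends — done with Fireside Slot.
Keynote Track starts before Panel Session ends → Panel Session and Keynote Track overlap.
Lightning Session starts after Panel Session ends — done with Panel Session.
Lightning Session starts after Keynote Track ends — done with Keynote Track.
Workshop Presentation starts after Lightning Session ends.
Overlapping pairs: Fireside Slot & Panel Session, Keynote Track & Panel Session — 2 in total.

2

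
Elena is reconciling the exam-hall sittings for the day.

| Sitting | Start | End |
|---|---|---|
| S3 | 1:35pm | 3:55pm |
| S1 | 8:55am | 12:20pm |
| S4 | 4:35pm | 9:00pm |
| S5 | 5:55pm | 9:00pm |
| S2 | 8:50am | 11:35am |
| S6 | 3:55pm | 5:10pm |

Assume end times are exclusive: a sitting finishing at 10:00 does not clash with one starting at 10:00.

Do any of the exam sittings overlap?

Check each pair: they overlap iff neither finishes before the other starts.
Sorted by start: S2, S1, S3, S6, S4, S5.
S1 starts before S2 ends → S2 and S1 overlap.
That's a conflict, so the schedule is not conflict-free.

Yes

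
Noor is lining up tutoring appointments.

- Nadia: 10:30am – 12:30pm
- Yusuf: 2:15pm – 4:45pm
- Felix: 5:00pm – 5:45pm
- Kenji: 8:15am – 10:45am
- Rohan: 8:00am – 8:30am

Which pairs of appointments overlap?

Kenji & Nadia, Kenji & Rohan

Check each pair: they overlap iff neither finishes before the other starts.
Sorted by start: Rohan, Kenji, Nadia, Yusuf, Felix.
Kenji starts before Rohan ends → Rohan and Kenji overlap.
Nadia starts after Rohan ends, so nothing later overlaps Rohan either.
Nadia starts before Kenji ends → Kenji and Nadia overlap.
Yusuf starts after Kenji ends, so nothing later overlaps Kenji either.
Yusuf starts after Nadia ends, so nothing later overlaps Nadia either.
Felix starts after Yusuf ends.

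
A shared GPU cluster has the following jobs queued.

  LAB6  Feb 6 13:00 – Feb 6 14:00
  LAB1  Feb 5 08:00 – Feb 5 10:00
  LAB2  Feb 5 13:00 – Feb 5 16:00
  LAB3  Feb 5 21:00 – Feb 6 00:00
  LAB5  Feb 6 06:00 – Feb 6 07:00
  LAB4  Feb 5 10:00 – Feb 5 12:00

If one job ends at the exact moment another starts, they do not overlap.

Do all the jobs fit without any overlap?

Yes

Two intervals overlap when each starts before the other ends.
Sorted by start: LAB1, LAB4, LAB2, LAB3, LAB5, LAB6.
LAB4 starts exactly when LAB1 ends (back-to-back, no overlap), so LAB1 has no further overlaps.
LAB2 starts after LAB4 ends, so LAB4 has no further overlaps.
LAB3 starts after LAB2 ends, so LAB2 has no further overlaps.
LAB5 starts after LAB3 ends, so LAB3 has no further overlaps.
LAB6 starts after LAB5 ends.
Every pair is clear; the schedule has no overlaps.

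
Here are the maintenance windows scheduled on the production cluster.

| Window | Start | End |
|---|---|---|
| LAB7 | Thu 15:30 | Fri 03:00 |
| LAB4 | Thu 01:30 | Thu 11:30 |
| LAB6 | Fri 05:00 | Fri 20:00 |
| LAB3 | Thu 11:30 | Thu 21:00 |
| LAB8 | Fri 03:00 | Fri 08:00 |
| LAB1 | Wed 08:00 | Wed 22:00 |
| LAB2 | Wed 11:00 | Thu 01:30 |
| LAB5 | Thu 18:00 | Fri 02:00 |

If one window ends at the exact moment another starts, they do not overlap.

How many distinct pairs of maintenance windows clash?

5

Sorted by start: LAB1, LAB2, LAB4, LAB3, LAB7, LAB5, LAB8, LAB6.
LAB2 starts before LAB1 ends → LAB1 and LAB2 overlap.
LAB4 starts after LAB1 ends; LAB1 is clear from here.
LAB4 starts exactly when LAB2 ends (back-to-back, no overlap); LAB2 is clear from here.
LAB3 starts exactly when LAB4 ends (back-to-back, no overlap); LAB4 is clear from here.
LAB7 starts before LAB3 ends → LAB3 and LAB7 overlap.
LAB5 starts before LAB3 ends → LAB3 and LAB5 overlap.
LAB8 starts after LAB3 ends; LAB3 is clear from here.
LAB5 starts before LAB7 ends → LAB7 and LAB5 overlap.
LAB8 starts exactly when LAB7 ends (back-to-back, no overlap); LAB7 is clear from here.
LAB8 starts after LAB5 ends; LAB5 is clear from here.
LAB6 starts before LAB8 ends → LAB8 and LAB6 overlap.
Overlapping pairs: LAB1 & LAB2, LAB3 & LAB5, LAB3 & LAB7, LAB5 & LAB7, LAB6 & LAB8 — 5 in total.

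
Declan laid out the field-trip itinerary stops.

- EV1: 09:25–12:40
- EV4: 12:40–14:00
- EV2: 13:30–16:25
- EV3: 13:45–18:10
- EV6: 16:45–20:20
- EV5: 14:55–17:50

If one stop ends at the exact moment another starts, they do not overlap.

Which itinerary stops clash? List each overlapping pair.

EV2 & EV3, EV2 & EV4, EV2 & EV5, EV3 & EV4, EV3 & EV5, EV3 & EV6, EV5 & EV6

Check each pair: they overlap iff neither finishes before the other starts.
Sorted by start: EV1, EV4, EV2, EV3, EV5, EV6.
EV4 starts exactly when EV1 ends (back-to-back, no overlap); EV1 is clear from here.
EV2 starts before EV4 ends → EV4 and EV2 overlap.
EV3 starts before EV4 ends → EV4 and EV3 overlap.
EV5 starts after EV4 ends; EV4 is clear from here.
EV3 starts before EV2 ends → EV2 and EV3 overlap.
EV5 starts before EV2 ends → EV2 and EV5 overlap.
EV6 starts after EV2 ends.
EV5 starts before EV3 ends → EV3 and EV5 overlap.
EV6 starts before EV3 ends → EV3 and EV6 overlap.
EV6 starts before EV5 ends → EV5 and EV6 overlap.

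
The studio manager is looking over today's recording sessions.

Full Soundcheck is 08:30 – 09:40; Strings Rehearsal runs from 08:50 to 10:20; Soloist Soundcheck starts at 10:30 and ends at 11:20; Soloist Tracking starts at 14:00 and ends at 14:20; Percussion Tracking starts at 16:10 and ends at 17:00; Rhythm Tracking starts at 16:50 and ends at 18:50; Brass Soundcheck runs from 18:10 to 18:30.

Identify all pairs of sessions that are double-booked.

Sorted by start: Full Soundcheck, Strings Rehearsal, Soloist Soundcheck, Soloist Tracking, Percussion Tracking, Rhythm Tracking, Brass Soundcheck.
Strings Rehearsal starts before Full Soundcheck ends → Full Soundcheck and Strings Rehearsal overlap.
Soloist Soundcheck starts after Full Soundcheck ends, so Full Soundcheck has no further overlaps.
Soloist Soundcheck starts after Strings Rehearsal ends, so Strings Rehearsal has no further overlaps.
Soloist Tracking starts after Soloist Soundcheck ends, so Soloist Soundcheck has no further overlaps.
Percussion Tracking starts after Soloist Tracking ends, so Soloist Tracking has no further overlaps.
Rhythm Tracking starts before Percussion Tracking ends → Percussion Tracking and Rhythm Tracking overlap.
Brass Soundcheck starts after Percussion Tracking ends.
Brass Soundcheck starts before Rhythm Tracking ends → Rhythm Tracking and Brass Soundcheck overlap.

Brass Soundcheck & Rhythm Tracking, Full Soundcheck & Strings Rehearsal, Percussion Tracking & Rhythm Tracking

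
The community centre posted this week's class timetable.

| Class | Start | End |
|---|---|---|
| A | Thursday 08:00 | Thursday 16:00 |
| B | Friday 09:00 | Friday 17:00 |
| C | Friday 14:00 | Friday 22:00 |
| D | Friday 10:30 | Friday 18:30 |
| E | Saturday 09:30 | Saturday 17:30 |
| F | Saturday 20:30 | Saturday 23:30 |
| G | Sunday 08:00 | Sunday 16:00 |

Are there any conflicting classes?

Check each pair: they overlap iff neither finishes before the other starts.
Sorted by start: A, B, D, C, E, F, G.
B starts after A ends — done with A.
D starts before B ends → B and D overlap.
That's a conflict, so the schedule is not conflict-free.

Yes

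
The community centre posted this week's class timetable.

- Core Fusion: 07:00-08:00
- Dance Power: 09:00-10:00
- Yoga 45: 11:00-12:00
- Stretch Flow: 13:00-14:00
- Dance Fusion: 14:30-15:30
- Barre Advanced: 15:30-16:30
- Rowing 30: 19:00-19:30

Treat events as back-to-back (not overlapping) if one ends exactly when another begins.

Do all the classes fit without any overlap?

Yes

Sorted by start: Core Fusion, Dance Power, Yoga 45, Stretch Flow, Dance Fusion, Barre Advanced, Rowing 30.
Dance Power starts after Core Fusion ends, so nothing later overlaps Core Fusion either.
Yoga 45 starts after Dance Power ends, so nothing later overlaps Dance Power either.
Stretch Flow starts after Yoga 45 ends, so nothing later overlaps Yoga 45 either.
Dance Fusion starts after Stretch Flow ends, so nothing later overlaps Stretch Flow either.
Barre Advanced starts exactly when Dance Fusion ends (back-to-back, no overlap), so nothing later overlaps Dance Fusion either.
Rowing 30 starts after Barre Advanced ends.
Every pair is clear; the schedule has no overlaps.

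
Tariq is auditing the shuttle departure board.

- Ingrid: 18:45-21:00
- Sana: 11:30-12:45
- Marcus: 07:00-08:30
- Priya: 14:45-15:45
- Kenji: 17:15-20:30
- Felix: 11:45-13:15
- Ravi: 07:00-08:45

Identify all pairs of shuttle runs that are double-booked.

Felix & Sana, Ingrid & Kenji, Marcus & Ravi

Sorted by start: Marcus, Ravi, Sana, Felix, Priya, Kenji, Ingrid.
Ravi starts before Marcus ends → Marcus and Ravi overlap.
Sana starts after Marcus ends; Marcus is clear from here.
Sana starts after Ravi ends; Ravi is clear from here.
Felix starts before Sana ends → Sana and Felix overlap.
Priya starts after Sana ends; Sana is clear from here.
Priya starts after Felix ends; Felix is clear from here.
Kenji starts after Priya ends; Priya is clear from here.
Ingrid starts before Kenji ends → Kenji and Ingrid overlap.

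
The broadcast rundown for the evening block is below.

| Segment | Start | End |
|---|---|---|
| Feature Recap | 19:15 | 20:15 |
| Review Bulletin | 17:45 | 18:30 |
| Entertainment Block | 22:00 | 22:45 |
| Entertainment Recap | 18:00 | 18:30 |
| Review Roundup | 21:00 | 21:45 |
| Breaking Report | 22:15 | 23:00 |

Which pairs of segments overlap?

Sorted by start: Review Bulletin, Entertainment Recap, Feature Recap, Review Roundup, Entertainment Block, Breaking Report.
Entertainment Recap starts before Review Bulletin ends → Review Bulletin and Entertainment Recap overlap.
Feature Recap starts after Review Bulletin ends, so Review Bulletin has no further overlaps.
Feature Recap starts after Entertainment Recap ends, so Entertainment Recap has no further overlaps.
Review Roundup starts after Feature Recap ends, so Feature Recap has no further overlaps.
Entertainment Block starts after Review Roundup ends, so Review Roundup has no further overlaps.
Breaking Report starts before Entertainment Block ends → Entertainment Block and Breaking Report overlap.

Breaking Report & Entertainment Block, Entertainment Recap & Review Bulletin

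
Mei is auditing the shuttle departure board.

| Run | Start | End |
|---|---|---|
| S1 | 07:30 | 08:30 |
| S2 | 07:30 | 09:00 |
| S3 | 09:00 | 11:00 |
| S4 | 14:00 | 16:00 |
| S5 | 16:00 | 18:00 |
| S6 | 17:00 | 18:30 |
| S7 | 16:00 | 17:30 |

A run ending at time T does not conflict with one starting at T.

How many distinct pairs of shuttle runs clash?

Sorted by start: S1, S2, S3, S4, S5, S7, S6.
S2 starts before S1 ends → S1 and S2 overlap.
S3 starts after S1 ends; S1 is clear from here.
S3 starts exactly when S2 ends (back-to-back, no overlap); S2 is clear from here.
S4 starts after S3 ends; S3 is clear from here.
S5 starts exactly when S4 ends (back-to-back, no overlap); S4 is clear from here.
S7 starts before S5 ends → S5 and S7 overlap.
S6 starts before S5 ends → S5 and S6 overlap.
S6 starts before S7 ends → S7 and S6 overlap.
Overlapping pairs: S1 & S2, S5 & S6, S5 & S7, S6 & S7 — 4 in total.

4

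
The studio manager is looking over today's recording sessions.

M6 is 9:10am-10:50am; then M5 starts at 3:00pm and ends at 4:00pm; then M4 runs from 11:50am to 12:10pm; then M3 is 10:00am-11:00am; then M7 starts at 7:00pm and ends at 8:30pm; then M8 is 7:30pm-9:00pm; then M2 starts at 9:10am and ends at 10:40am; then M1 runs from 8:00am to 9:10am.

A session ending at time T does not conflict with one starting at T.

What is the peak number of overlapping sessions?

3

Walk through starts and ends in time order (an end at T is processed before a start at T):
8:00am start M1 → 1
9:10am end M1 → 0
9:10am start M2 → 1
9:10am start M6 → 2
10:00am start M3 → 3
10:40am end M2 → 2
10:50am end M6 → 1
11:00am end M3 → 0
11:50am start M4 → 1
12:10pm end M4 → 0
3:00pm start M5 → 1
4:00pm end M5 → 0
7:00pm start M7 → 1
7:30pm start M8 → 2
8:30pm end M7 → 1
9:00pm end M8 → 0
Peak is 3, at 10:00am (M2, M3, M6).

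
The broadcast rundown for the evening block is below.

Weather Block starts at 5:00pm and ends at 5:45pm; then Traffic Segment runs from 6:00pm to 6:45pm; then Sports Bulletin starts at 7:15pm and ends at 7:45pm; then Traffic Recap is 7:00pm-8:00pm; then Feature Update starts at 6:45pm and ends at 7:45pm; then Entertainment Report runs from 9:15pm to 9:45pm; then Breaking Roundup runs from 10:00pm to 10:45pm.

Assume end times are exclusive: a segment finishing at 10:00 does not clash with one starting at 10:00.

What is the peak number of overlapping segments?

Walk through starts and ends in time order (an end at T is processed before a start at T):
5:00pm start Weather Block → 1
5:45pm end Weather Block → 0
6:00pm start Traffic Segment → 1
6:45pm end Traffic Segment → 0
6:45pm start Feature Update → 1
7:00pm start Traffic Recap → 2
7:15pm start Sports Bulletin → 3
7:45pm end Feature Update → 2
7:45pm end Sports Bulletin → 1
8:00pm end Traffic Recap → 0
9:15pm start Entertainment Report → 1
9:45pm end Entertainment Report → 0
10:00pm start Breaking Roundup → 1
10:45pm end Breaking Roundup → 0
Peak is 3, at 7:15pm (Feature Update, Sports Bulletin, Traffic Recap).

3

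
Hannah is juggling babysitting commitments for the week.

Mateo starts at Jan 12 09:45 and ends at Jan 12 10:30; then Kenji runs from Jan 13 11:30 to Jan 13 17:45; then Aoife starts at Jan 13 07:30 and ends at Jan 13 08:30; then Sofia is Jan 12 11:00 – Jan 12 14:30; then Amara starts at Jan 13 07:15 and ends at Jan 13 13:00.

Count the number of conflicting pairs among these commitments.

2

Sorted by start: Mateo, Sofia, Amara, Aoife, Kenji.
Sofia starts after Mateo ends; Mateo is clear from here.
Amara starts after Sofia ends; Sofia is clear from here.
Aoife starts before Amara ends → Amara and Aoife overlap.
Kenji starts before Amara ends → Amara and Kenji overlap.
Kenji starts after Aoife ends.
Overlapping pairs: Amara & Aoife, Amara & Kenji — 2 in total.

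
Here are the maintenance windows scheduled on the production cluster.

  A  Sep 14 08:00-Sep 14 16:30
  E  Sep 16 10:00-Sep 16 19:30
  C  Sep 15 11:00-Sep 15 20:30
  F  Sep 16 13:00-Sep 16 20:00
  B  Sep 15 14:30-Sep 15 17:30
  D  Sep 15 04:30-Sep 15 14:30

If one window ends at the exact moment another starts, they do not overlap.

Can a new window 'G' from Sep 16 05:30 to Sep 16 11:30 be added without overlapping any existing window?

No — it overlaps E

A: ends Sep 14 16:30 at or before G starts Sep 16 05:30 → clear.
D: ends Sep 15 14:30 at or before G starts Sep 16 05:30 → clear.
C: ends Sep 15 20:30 at or before G starts Sep 16 05:30 → clear.
B: ends Sep 15 17:30 at or before G starts Sep 16 05:30 → clear.
E: starts Sep 16 10:00 before G ends Sep 16 11:30, and ends Sep 16 19:30 after G starts Sep 16 05:30 → overlap.
F: starts Sep 16 13:00 at or after G ends Sep 16 11:30 → clear.
G overlaps E.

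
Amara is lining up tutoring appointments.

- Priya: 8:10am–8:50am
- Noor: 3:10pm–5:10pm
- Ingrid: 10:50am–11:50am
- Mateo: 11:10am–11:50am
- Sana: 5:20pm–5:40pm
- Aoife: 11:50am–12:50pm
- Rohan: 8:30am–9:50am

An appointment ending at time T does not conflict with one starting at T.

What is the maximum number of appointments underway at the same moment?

Sweep the timeline, counting +1 at each start and −1 at each end (ends before starts at a tie):
8:10am start Priya → 1
8:30am start Rohan → 2
8:50am end Priya → 1
9:50am end Rohan → 0
10:50am start Ingrid → 1
11:10am start Mateo → 2
11:50am end Ingrid → 1
11:50am end Mateo → 0
11:50am start Aoife → 1
12:50pm end Aoife → 0
3:10pm start Noor → 1
5:10pm end Noor → 0
5:20pm start Sana → 1
5:40pm end Sana → 0
Peak is 2, at 8:30am (Priya, Rohan).

2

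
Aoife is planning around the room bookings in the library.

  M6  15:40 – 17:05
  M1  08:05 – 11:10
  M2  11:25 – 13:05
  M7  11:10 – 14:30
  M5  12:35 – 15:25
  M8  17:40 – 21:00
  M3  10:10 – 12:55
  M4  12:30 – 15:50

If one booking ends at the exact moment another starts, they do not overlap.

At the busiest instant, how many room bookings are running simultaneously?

5

Sort all start/end points and keep a running count:
08:05 start M1 → 1
10:10 start M3 → 2
11:10 end M1 → 1
11:10 start M7 → 2
11:25 start M2 → 3
12:30 start M4 → 4
12:35 start M5 → 5
12:55 end M3 → 4
13:05 end M2 → 3
14:30 end M7 → 2
15:25 end M5 → 1
15:40 start M6 → 2
15:50 end M4 → 1
17:05 end M6 → 0
17:40 start M8 → 1
21:00 end M8 → 0
Peak is 5, at 12:35 (M2, M3, M4, M5, M7).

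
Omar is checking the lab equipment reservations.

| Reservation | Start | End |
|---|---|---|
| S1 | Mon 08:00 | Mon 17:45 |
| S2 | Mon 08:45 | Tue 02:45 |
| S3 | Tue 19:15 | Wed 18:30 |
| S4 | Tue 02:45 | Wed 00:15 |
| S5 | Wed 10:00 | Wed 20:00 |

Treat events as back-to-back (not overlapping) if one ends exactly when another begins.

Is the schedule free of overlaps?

No

Check each pair: they overlap iff neither finishes before the other starts.
Sorted by start: S1, S2, S4, S3, S5.
S2 starts before S1 ends → S1 and S2 overlap.
That's a conflict, so the schedule is not conflict-free.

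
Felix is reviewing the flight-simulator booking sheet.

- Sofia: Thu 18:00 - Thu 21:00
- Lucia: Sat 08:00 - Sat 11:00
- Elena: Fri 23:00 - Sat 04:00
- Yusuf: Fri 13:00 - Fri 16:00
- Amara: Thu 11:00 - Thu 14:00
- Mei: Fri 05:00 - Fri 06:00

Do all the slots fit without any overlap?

Yes

Sorted by start: Amara, Sofia, Mei, Yusuf, Elena, Lucia.
Sofia starts after Amara ends, so nothing later overlaps Amara either.
Mei starts after Sofia ends, so nothing later overlaps Sofia either.
Yusuf starts after Mei ends, so nothing later overlaps Mei either.
Elena starts after Yusuf ends, so nothing later overlaps Yusuf either.
Lucia starts after Elena ends.
Every pair is clear; the schedule has no overlaps.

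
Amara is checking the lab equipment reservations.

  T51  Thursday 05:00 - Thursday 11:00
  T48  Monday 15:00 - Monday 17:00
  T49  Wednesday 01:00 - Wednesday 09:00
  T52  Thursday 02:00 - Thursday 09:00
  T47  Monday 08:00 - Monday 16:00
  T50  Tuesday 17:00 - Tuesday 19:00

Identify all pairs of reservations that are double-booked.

T47 & T48, T51 & T52

Sorted by start: T47, T48, T50, T49, T52, T51.
T48 starts before T47 ends → T47 and T48 overlap.
T50 starts after T47 ends, so T47 has no further overlaps.
T50 starts after T48 ends, so T48 has no further overlaps.
T49 starts after T50 ends, so T50 has no further overlaps.
T52 starts after T49 ends, so T49 has no further overlaps.
T51 starts before T52 ends → T52 and T51 overlap.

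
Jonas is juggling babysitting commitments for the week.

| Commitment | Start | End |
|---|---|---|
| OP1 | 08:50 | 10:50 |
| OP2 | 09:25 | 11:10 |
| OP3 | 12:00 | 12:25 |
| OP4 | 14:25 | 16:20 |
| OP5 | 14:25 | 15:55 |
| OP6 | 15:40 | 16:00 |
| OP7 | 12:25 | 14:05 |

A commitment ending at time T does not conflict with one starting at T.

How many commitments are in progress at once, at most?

3

Sort all start/end points and keep a running count:
08:50 start OP1 → 1
09:25 start OP2 → 2
10:50 end OP1 → 1
11:10 end OP2 → 0
12:00 start OP3 → 1
12:25 end OP3 → 0
12:25 start OP7 → 1
14:05 end OP7 → 0
14:25 start OP4 → 1
14:25 start OP5 → 2
15:40 start OP6 → 3
15:55 end OP5 → 2
16:00 end OP6 → 1
16:20 end OP4 → 0
Peak is 3, at 15:40 (OP4, OP5, OP6).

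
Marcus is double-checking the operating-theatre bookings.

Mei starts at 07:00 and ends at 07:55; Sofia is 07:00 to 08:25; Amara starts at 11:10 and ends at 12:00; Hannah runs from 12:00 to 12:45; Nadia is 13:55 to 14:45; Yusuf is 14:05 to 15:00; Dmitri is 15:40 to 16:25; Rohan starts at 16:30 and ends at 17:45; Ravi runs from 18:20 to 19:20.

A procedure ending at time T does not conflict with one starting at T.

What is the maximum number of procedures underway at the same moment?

2

Sweep the timeline, counting +1 at each start and −1 at each end (ends before starts at a tie):
07:00 start Mei → 1
07:00 start Sofia → 2
07:55 end Mei → 1
08:25 end Sofia → 0
11:10 start Amara → 1
12:00 end Amara → 0
12:00 start Hannah → 1
12:45 end Hannah → 0
13:55 start Nadia → 1
14:05 start Yusuf → 2
14:45 end Nadia → 1
15:00 end Yusuf → 0
15:40 start Dmitri → 1
16:25 end Dmitri → 0
16:30 start Rohan → 1
17:45 end Rohan → 0
18:20 start Ravi → 1
19:20 end Ravi → 0
Peak is 2, at 07:00 (Mei, Sofia).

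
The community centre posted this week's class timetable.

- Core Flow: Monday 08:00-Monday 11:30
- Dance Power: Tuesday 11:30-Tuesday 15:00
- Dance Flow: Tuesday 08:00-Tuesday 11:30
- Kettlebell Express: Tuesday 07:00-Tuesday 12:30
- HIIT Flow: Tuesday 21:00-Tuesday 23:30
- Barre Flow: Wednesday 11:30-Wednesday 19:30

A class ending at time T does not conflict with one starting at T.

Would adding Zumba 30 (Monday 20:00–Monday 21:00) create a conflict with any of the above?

Core Flow: ends Monday 11:30 at or before Zumba 30 starts Monday 20:00 → clear.
Kettlebell Express: starts Tuesday 07:00 at or after Zumba 30 ends Monday 21:00 → clear.
Dance Flow: starts Tuesday 08:00 at or after Zumba 30 ends Monday 21:00 → clear.
Dance Power: starts Tuesday 11:30 at or after Zumba 30 ends Monday 21:00 → clear.
HIIT Flow: starts Tuesday 21:00 at or after Zumba 30 ends Monday 21:00 → clear.
Barre Flow: starts Wednesday 11:30 at or after Zumba 30 ends Monday 21:00 → clear.

No — it doesn't clash with anything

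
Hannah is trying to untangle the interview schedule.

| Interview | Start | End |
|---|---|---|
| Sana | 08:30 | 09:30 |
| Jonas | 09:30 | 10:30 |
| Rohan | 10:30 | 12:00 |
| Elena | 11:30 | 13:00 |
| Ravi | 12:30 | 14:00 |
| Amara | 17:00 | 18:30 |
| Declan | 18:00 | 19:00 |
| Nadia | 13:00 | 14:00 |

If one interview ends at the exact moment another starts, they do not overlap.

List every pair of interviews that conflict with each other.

Sorted by start: Sana, Jonas, Rohan, Elena, Ravi, Nadia, Amara, Declan.
Jonas starts exactly when Sana ends (back-to-back, no overlap), so nothing later overlaps Sana either.
Rohan starts exactly when Jonas ends (back-to-back, no overlap), so nothing later overlaps Jonas either.
Elena starts before Rohan ends → Rohan and Elena overlap.
Ravi starts after Rohan ends, so nothing later overlaps Rohan either.
Ravi starts before Elena ends → Elena and Ravi overlap.
Nadia starts exactly when Elena ends (back-to-back, no overlap), so nothing later overlaps Elena either.
Nadia starts before Ravi ends → Ravi and Nadia overlap.
Amara starts after Ravi ends, so nothing later overlaps Ravi either.
Amara starts after Nadia ends, so nothing later overlaps Nadia either.
Declan starts before Amara ends → Amara and Declan overlap.

Amara & Declan, Elena & Ravi, Elena & Rohan, Nadia & Ravi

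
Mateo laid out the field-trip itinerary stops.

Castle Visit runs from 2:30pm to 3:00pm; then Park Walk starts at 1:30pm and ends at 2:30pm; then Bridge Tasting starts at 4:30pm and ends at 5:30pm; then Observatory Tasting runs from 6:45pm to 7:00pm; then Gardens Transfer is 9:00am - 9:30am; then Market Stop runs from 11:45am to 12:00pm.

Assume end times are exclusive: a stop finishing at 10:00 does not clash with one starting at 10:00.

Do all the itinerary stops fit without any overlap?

Sorted by start: Gardens Transfer, Market Stop, Park Walk, Castle Visit, Bridge Tasting, Observatory Tasting.
Market Stop starts after Gardens Transfer ends, so Gardens Transfer has no further overlaps.
Park Walk starts after Market Stop ends, so Market Stop has no further overlaps.
Castle Visit starts exactly when Park Walk ends (back-to-back, no overlap), so Park Walk has no further overlaps.
Bridge Tasting starts after Castle Visit ends, so Castle Visit has no further overlaps.
Observatory Tasting starts after Bridge Tasting ends.
Every pair is clear; the schedule has no overlaps.

Yes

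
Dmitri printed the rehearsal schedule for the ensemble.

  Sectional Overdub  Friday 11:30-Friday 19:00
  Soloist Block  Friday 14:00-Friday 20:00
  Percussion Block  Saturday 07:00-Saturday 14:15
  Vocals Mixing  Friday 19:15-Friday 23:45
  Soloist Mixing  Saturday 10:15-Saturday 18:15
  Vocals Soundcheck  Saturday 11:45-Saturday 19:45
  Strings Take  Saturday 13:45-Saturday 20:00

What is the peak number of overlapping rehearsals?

Sweep the timeline, counting +1 at each start and −1 at each end (ends before starts at a tie):
Friday 11:30 start Sectional Overdub → 1
Friday 14:00 start Soloist Block → 2
Friday 19:00 end Sectional Overdub → 1
Friday 19:15 start Vocals Mixing → 2
Friday 20:00 end Soloist Block → 1
Friday 23:45 end Vocals Mixing → 0
Saturday 07:00 start Percussion Block → 1
Saturday 10:15 start Soloist Mixing → 2
Saturday 11:45 start Vocals Soundcheck → 3
Saturday 13:45 start Strings Take → 4
Saturday 14:15 end Percussion Block → 3
Saturday 18:15 end Soloist Mixing → 2
Saturday 19:45 end Vocals Soundcheck → 1
Saturday 20:00 end Strings Take → 0
Peak is 4, at Saturday 13:45 (Percussion Block, Soloist Mixing, Strings Take, Vocals Soundcheck).

4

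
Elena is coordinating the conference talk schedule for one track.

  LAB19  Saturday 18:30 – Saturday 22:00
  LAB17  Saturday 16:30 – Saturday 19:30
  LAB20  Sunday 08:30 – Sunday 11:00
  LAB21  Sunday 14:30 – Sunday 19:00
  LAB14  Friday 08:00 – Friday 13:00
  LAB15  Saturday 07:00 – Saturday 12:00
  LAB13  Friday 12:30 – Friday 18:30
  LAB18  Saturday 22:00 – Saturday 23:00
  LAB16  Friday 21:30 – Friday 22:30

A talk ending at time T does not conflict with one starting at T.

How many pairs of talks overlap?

Sorted by start: LAB14, LAB13, LAB16, LAB15, LAB17, LAB19, LAB18, LAB20, LAB21.
LAB13 starts before LAB14 ends → LAB14 and LAB13 overlap.
LAB16 starts after LAB14 ends, so LAB14 has no further overlaps.
LAB16 starts after LAB13 ends, so LAB13 has no further overlaps.
LAB15 starts after LAB16 ends, so LAB16 has no further overlaps.
LAB17 starts after LAB15 ends, so LAB15 has no further overlaps.
LAB19 starts before LAB17 ends → LAB17 and LAB19 overlap.
LAB18 starts after LAB17 ends, so LAB17 has no further overlaps.
LAB18 starts exactly when LAB19 ends (back-to-back, no overlap), so LAB19 has no further overlaps.
LAB20 starts after LAB18 ends, so LAB18 has no further overlaps.
LAB21 starts after LAB20 ends.
Overlapping pairs: LAB13 & LAB14, LAB17 & LAB19 — 2 in total.

2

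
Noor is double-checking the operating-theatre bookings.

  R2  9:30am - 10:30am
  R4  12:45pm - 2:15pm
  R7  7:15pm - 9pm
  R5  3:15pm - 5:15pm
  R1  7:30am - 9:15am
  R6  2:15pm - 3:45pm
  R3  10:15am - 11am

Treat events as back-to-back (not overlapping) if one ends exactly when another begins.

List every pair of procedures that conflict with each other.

Two intervals overlap when each starts before the other ends.
Sorted by start: R1, R2, R3, R4, R6, R5, R7.
R2 starts after R1 ends; R1 is clear from here.
R3 starts before R2 ends → R2 and R3 overlap.
R4 starts after R2 ends; R2 is clear from here.
R4 starts after R3 ends; R3 is clear from here.
R6 starts exactly when R4 ends (back-to-back, no overlap); R4 is clear from here.
R5 starts before R6 ends → R6 and R5 overlap.
R7 starts after R6 ends.
R7 starts after R5 ends.

R2 & R3, R5 & R6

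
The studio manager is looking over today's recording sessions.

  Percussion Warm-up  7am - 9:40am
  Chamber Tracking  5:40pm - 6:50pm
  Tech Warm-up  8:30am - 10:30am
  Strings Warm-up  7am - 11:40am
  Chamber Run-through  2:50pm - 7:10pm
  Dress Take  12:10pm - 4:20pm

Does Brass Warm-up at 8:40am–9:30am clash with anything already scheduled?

Yes — it overlaps Percussion Warm-up, Strings Warm-up, Tech Warm-up

Strings Warm-up: starts 7am before Brass Warm-up ends 9:30am, and ends 11:40am after Brass Warm-up starts 8:40am → overlap.
Percussion Warm-up: starts 7am before Brass Warm-up ends 9:30am, and ends 9:40am after Brass Warm-up starts 8:40am → overlap.
Tech Warm-up: starts 8:30am before Brass Warm-up ends 9:30am, and ends 10:30am after Brass Warm-up starts 8:40am → overlap.
Dress Take: starts 12:10pm at or after Brass Warm-up ends 9:30am → clear.
Chamber Run-through: starts 2:50pm at or after Brass Warm-up ends 9:30am → clear.
Chamber Tracking: starts 5:40pm at or after Brass Warm-up ends 9:30am → clear.
Brass Warm-up overlaps Strings Warm-up, Percussion Warm-up, Tech Warm-up.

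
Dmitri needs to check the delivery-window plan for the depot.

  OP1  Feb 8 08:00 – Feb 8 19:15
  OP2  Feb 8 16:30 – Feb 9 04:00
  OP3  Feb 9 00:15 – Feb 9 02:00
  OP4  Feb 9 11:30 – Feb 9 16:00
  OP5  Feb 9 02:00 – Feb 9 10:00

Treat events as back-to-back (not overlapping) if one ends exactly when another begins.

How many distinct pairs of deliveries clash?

3

Sorted by start: OP1, OP2, OP3, OP5, OP4.
OP2 starts before OP1 ends → OP1 and OP2 overlap.
OP3 starts after OP1 ends — done with OP1.
OP3 starts before OP2 ends → OP2 and OP3 overlap.
OP5 starts before OP2 ends → OP2 and OP5 overlap.
OP4 starts after OP2 ends.
OP5 starts exactly when OP3 ends (back-to-back, no overlap) — done with OP3.
OP4 starts after OP5 ends.
Overlapping pairs: OP1 & OP2, OP2 & OP3, OP2 & OP5 — 3 in total.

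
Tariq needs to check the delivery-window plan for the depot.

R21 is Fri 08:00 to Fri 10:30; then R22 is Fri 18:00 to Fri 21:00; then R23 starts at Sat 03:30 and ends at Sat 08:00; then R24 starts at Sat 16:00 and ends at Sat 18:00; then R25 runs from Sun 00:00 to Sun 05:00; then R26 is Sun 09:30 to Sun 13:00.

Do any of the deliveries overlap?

Sorted by start: R21, R22, R23, R24, R25, R26.
R22 starts after R21 ends, so R21 has no further overlaps.
R23 starts after R22 ends, so R22 has no further overlaps.
R24 starts after R23 ends, so R23 has no further overlaps.
R25 starts after R24 ends, so R24 has no further overlaps.
R26 starts after R25 ends.
Every pair is clear; the schedule has no overlaps.

No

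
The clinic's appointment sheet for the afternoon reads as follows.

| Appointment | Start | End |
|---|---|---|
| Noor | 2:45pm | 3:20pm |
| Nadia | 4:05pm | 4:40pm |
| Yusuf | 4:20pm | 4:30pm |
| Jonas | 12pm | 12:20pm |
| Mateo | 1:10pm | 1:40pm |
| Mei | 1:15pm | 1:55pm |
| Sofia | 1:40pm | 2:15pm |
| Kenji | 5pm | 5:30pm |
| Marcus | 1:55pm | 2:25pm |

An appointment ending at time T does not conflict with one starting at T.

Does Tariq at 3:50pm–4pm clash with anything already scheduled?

Jonas: ends 12:20pm at or before Tariq starts 3:50pm → clear.
Mateo: ends 1:40pm at or before Tariq starts 3:50pm → clear.
Mei: ends 1:55pm at or before Tariq starts 3:50pm → clear.
Sofia: ends 2:15pm at or before Tariq starts 3:50pm → clear.
Marcus: ends 2:25pm at or before Tariq starts 3:50pm → clear.
Noor: ends 3:20pm at or before Tariq starts 3:50pm → clear.
Nadia: starts 4:05pm at or after Tariq ends 4pm → clear.
Yusuf: starts 4:20pm at or after Tariq ends 4pm → clear.
Kenji: starts 5pm at or after Tariq ends 4pm → clear.

No — it doesn't clash with anything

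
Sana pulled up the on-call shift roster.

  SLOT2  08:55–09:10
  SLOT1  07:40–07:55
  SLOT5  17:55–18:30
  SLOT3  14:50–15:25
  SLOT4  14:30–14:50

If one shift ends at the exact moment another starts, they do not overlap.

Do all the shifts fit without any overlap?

Sorted by start: SLOT1, SLOT2, SLOT4, SLOT3, SLOT5.
SLOT2 starts after SLOT1 ends — done with SLOT1.
SLOT4 starts after SLOT2 ends — done with SLOT2.
SLOT3 starts exactly when SLOT4 ends (back-to-back, no overlap) — done with SLOT4.
SLOT5 starts after SLOT3 ends.
Every pair is clear; the schedule has no overlaps.

Yes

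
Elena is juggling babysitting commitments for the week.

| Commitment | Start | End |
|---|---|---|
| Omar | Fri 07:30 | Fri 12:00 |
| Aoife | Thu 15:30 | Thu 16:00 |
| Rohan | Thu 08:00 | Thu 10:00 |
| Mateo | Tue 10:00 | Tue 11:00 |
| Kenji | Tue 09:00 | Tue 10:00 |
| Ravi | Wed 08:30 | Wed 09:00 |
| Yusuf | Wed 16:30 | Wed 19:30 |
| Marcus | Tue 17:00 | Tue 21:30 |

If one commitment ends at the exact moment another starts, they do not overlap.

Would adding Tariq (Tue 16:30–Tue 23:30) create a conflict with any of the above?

Yes — it overlaps Marcus

Kenji: ends Tue 10:00 at or before Tariq starts Tue 16:30 → clear.
Mateo: ends Tue 11:00 at or before Tariq starts Tue 16:30 → clear.
Marcus: starts Tue 17:00 before Tariq ends Tue 23:30, and ends Tue 21:30 after Tariq starts Tue 16:30 → overlap.
Ravi: starts Wed 08:30 at or after Tariq ends Tue 23:30 → clear.
Yusuf: starts Wed 16:30 at or after Tariq ends Tue 23:30 → clear.
Rohan: starts Thu 08:00 at or after Tariq ends Tue 23:30 → clear.
Aoife: starts Thu 15:30 at or after Tariq ends Tue 23:30 → clear.
Omar: starts Fri 07:30 at or after Tariq ends Tue 23:30 → clear.
Tariq overlaps Marcus.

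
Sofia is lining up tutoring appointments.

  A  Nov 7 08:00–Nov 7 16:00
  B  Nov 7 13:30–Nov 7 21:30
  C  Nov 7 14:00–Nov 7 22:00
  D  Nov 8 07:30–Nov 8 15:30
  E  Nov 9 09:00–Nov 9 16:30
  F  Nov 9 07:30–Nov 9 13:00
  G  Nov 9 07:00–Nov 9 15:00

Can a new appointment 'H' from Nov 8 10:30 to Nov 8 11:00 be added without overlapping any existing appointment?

A: ends Nov 7 16:00 at or before H starts Nov 8 10:30 → clear.
B: ends Nov 7 21:30 at or before H starts Nov 8 10:30 → clear.
C: ends Nov 7 22:00 at or before H starts Nov 8 10:30 → clear.
D: starts Nov 8 07:30 before H ends Nov 8 11:00, and ends Nov 8 15:30 after H starts Nov 8 10:30 → overlap.
G: starts Nov 9 07:00 at or after H ends Nov 8 11:00 → clear.
F: starts Nov 9 07:30 at or after H ends Nov 8 11:00 → clear.
E: starts Nov 9 09:00 at or after H ends Nov 8 11:00 → clear.
H overlaps D.

No — it overlaps D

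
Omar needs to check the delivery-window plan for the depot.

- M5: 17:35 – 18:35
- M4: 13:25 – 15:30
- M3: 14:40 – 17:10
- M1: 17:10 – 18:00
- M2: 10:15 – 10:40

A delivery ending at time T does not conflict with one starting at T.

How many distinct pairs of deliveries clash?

2

Two intervals overlap when each starts before the other ends.
Sorted by start: M2, M4, M3, M1, M5.
M4 starts after M2 ends — done with M2.
M3 starts before M4 ends → M4 and M3 overlap.
M1 starts after M4 ends — done with M4.
M1 starts exactly when M3 ends (back-to-back, no overlap) — done with M3.
M5 starts before M1 ends → M1 and M5 overlap.
Overlapping pairs: M1 & M5, M3 & M4 — 2 in total.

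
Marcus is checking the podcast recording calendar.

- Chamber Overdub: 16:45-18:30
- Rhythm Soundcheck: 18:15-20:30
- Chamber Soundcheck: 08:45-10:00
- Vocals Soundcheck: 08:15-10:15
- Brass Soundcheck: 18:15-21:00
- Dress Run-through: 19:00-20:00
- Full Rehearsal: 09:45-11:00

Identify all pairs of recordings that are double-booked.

Brass Soundcheck & Chamber Overdub, Brass Soundcheck & Dress Run-through, Brass Soundcheck & Rhythm Soundcheck, Chamber Overdub & Rhythm Soundcheck, Chamber Soundcheck & Full Rehearsal, Chamber Soundcheck & Vocals Soundcheck, Dress Run-through & Rhythm Soundcheck, Full Rehearsal & Vocals Soundcheck

Check each pair: they overlap iff neither finishes before the other starts.
Sorted by start: Vocals Soundcheck, Chamber Soundcheck, Full Rehearsal, Chamber Overdub, Rhythm Soundcheck, Brass Soundcheck, Dress Run-through.
Chamber Soundcheck starts before Vocals Soundcheck ends → Vocals Soundcheck and Chamber Soundcheck overlap.
Full Rehearsal starts before Vocals Soundcheck ends → Vocals Soundcheck and Full Rehearsal overlap.
Chamber Overdub starts after Vocals Soundcheck ends, so nothing later overlaps Vocals Soundcheck either.
Full Rehearsal starts before Chamber Soundcheck ends → Chamber Soundcheck and Full Rehearsal overlap.
Chamber Overdub starts after Chamber Soundcheck ends, so nothing later overlaps Chamber Soundcheck either.
Chamber Overdub starts after Full Rehearsal ends, so nothing later overlaps Full Rehearsal either.
Rhythm Soundcheck starts before Chamber Overdub ends → Chamber Overdub and Rhythm Soundcheck overlap.
Brass Soundcheck starts before Chamber Overdub ends → Chamber Overdub and Brass Soundcheck overlap.
Dress Run-through starts after Chamber Overdub ends.
Brass Soundcheck starts before Rhythm Soundcheck ends → Rhythm Soundcheck and Brass Soundcheck overlap.
Dress Run-through starts before Rhythm Soundcheck ends → Rhythm Soundcheck and Dress Run-through overlap.
Dress Run-through starts before Brass Soundcheck ends → Brass Soundcheck and Dress Run-through overlap.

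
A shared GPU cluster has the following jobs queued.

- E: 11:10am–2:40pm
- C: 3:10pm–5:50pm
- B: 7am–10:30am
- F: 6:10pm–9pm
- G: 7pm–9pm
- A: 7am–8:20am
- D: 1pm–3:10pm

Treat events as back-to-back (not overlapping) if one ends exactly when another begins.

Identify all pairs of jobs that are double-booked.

A & B, D & E, F & G

Two intervals overlap when each starts before the other ends.
Sorted by start: A, B, E, D, C, F, G.
B starts before A ends → A and B overlap.
E starts after A ends; A is clear from here.
E starts after B ends; B is clear from here.
D starts before E ends → E and D overlap.
C starts after E ends; E is clear from here.
C starts exactly when D ends (back-to-back, no overlap); D is clear from here.
F starts after C ends; C is clear from here.
G starts before F ends → F and G overlap.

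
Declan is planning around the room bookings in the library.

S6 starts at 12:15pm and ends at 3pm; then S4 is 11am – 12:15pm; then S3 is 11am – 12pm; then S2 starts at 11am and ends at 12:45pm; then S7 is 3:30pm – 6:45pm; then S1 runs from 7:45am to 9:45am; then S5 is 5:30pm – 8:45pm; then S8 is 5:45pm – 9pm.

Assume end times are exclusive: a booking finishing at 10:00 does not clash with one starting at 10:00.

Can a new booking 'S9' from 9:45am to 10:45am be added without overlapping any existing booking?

S1: ends 9:45am at or before S9 starts 9:45am → clear.
S2: starts 11am at or after S9 ends 10:45am → clear.
S3: starts 11am at or after S9 ends 10:45am → clear.
S4: starts 11am at or after S9 ends 10:45am → clear.
S6: starts 12:15pm at or after S9 ends 10:45am → clear.
S7: starts 3:30pm at or after S9 ends 10:45am → clear.
S5: starts 5:30pm at or after S9 ends 10:45am → clear.
S8: starts 5:45pm at or after S9 ends 10:45am → clear.

Yes — the slot is free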